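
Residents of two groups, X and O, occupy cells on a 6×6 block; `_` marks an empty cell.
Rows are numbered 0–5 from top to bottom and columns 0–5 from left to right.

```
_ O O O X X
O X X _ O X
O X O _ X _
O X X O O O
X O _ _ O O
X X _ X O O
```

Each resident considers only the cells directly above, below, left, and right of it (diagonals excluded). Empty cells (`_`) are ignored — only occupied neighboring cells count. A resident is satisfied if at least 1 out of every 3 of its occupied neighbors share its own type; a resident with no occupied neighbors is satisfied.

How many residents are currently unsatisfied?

(0,1)O 1/2 ok
(0,2)O 2/3 ok
(0,3)O 1/2 ok
(0,4)X 1/3 ok
(0,5)X 2/2 ok
(1,0)O 1/2 ok
(1,1)X 2/4 ok
(1,2)X 1/3 ok
(1,4)O 0/3 unhappy
(1,5)X 1/2 ok
(2,0)O 2/3 ok
(2,1)X 2/4 ok
(2,2)O 0/3 unhappy
(2,4)X 0/2 unhappy
(3,0)O 1/3 ok
(3,1)X 2/4 ok
(3,2)X 1/3 ok
(3,3)O 1/2 ok
(3,4)O 3/4 ok
(3,5)O 2/2 ok
(4,0)X 1/3 ok
(4,1)O 0/3 unhappy
(4,4)O 3/3 ok
(4,5)O 3/3 ok
(5,0)X 2/2 ok
(5,1)X 1/2 ok
(5,3)X 0/1 unhappy
(5,4)O 2/3 ok
(5,5)O 2/2 ok
Unsatisfied: (1,4), (2,2), (2,4), (4,1), (5,3) — 5 in total.

5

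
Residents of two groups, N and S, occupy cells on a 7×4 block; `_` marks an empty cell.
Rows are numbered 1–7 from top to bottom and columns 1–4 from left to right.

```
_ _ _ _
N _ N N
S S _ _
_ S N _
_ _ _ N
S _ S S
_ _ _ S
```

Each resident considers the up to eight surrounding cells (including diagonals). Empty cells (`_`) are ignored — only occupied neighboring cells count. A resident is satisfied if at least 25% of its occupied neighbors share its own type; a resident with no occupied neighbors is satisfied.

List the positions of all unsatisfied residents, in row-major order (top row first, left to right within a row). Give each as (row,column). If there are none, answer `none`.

(2,1)N 0/2 unhappy
(2,3)N 1/2 ok
(2,4)N 1/1 ok
(3,1)S 2/3 ok
(3,2)S 2/5 ok
(4,2)S 2/3 ok
(4,3)N 1/3 ok
(5,4)N 1/3 ok
(6,1)S 0/0 ok
(6,3)S 2/3 ok
(6,4)S 2/3 ok
(7,4)S 2/2 ok

(2,1)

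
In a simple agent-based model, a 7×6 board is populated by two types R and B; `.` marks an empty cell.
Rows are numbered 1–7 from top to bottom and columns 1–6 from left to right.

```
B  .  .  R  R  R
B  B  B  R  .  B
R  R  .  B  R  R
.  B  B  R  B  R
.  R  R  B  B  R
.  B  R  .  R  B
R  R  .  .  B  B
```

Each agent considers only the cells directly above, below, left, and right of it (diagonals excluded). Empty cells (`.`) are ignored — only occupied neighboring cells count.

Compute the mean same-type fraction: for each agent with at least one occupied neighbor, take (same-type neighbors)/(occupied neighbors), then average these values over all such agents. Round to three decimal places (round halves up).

0.466

(1,1)B 1/1
(1,4)R 2/2
(1,5)R 2/2
(1,6)R 1/2
(2,1)B 2/3
(2,2)B 2/3
(2,3)B 1/2
(2,4)R 1/3
(2,6)B 0/2
(3,1)R 1/2
(3,2)R 1/3
(3,4)B 0/3
(3,5)R 1/3
(3,6)R 2/3
(4,2)B 1/3
(4,3)B 1/3
(4,4)R 0/4
(4,5)B 1/4
(4,6)R 2/3
(5,2)R 1/3
(5,3)R 2/4
(5,4)B 1/3
(5,5)B 2/4
(5,6)R 1/3
(6,2)B 0/3
(6,3)R 1/2
(6,5)R 0/3
(6,6)B 1/3
(7,1)R 1/1
(7,2)R 1/2
(7,5)B 1/2
(7,6)B 2/2
Sum over 32 agents: 1/1 + 2/2 + 2/2 + 1/2 + 2/3 + 2/3 + 1/2 + 1/3 + 0/2 + 1/2 + 1/3 + 0/3 + 1/3 + 2/3 + 1/3 + 1/3 + 0/4 + 1/4 + 2/3 + 1/3 + 2/4 + 1/3 + 2/4 + 1/3 + 0/3 + 1/2 + 0/3 + 1/3 + 1/1 + 1/2 + 1/2 + 2/2 = 179/12; mean = 179/12 ÷ 32 = 179/384 = 0.466145… → 0.466.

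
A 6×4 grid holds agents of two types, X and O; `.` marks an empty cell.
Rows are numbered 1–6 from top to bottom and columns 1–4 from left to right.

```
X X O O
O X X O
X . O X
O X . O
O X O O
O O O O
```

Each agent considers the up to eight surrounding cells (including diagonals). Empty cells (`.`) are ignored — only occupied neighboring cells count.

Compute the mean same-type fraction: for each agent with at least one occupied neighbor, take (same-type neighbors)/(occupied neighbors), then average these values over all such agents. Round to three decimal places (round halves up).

(1,1)X 2/3
(1,2)X 3/5
(1,3)O 2/5
(1,4)O 2/3
(2,1)O 0/4
(2,2)X 4/7
(2,3)X 3/7
(2,4)O 3/5
(3,1)X 2/4
(3,3)O 2/6
(3,4)X 1/4
(4,1)O 1/4
(4,2)X 2/6
(4,4)O 3/4
(5,1)O 3/5
(5,2)X 1/7
(5,3)O 5/7
(5,4)O 4/4
(6,1)O 2/3
(6,2)O 4/5
(6,3)O 4/5
(6,4)O 3/3
Sum over 22 agents: 2/3 + 3/5 + 2/5 + 2/3 + 0/4 + 4/7 + 3/7 + 3/5 + 2/4 + 2/6 + 1/4 + 1/4 + 2/6 + 3/4 + 3/5 + 1/7 + 5/7 + 4/4 + 2/3 + 4/5 + 4/5 + 3/3 = 5071/420; mean = 5071/420 ÷ 22 = 461/840 = 0.548809… → 0.549.

0.549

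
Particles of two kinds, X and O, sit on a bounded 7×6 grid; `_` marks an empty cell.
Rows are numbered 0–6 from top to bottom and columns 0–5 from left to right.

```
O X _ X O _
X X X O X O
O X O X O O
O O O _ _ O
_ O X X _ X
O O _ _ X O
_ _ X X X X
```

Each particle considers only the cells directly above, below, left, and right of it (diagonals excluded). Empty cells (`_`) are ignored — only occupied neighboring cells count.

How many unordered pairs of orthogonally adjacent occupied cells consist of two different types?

23

Scan each occupied cell's neighbors to the right and below so each pair is counted once.
Row 0: O(0,0)–X(0,1)≠ O(0,0)–X(1,0)≠ X(0,1)–X(1,1)= X(0,3)–O(0,4)≠ X(0,3)–O(1,3)≠ O(0,4)–X(1,4)≠  → 5/6 unlike.
Row 1: X(1,0)–X(1,1)= X(1,0)–O(2,0)≠ X(1,1)–X(1,2)= X(1,1)–X(2,1)= X(1,2)–O(1,3)≠ X(1,2)–O(2,2)≠ O(1,3)–X(1,4)≠ O(1,3)–X(2,3)≠ X(1,4)–O(1,5)≠ X(1,4)–O(2,4)≠ O(1,5)–O(2,5)=  → 7/11 unlike.
Row 2: O(2,0)–X(2,1)≠ O(2,0)–O(3,0)= X(2,1)–O(2,2)≠ X(2,1)–O(3,1)≠ O(2,2)–X(2,3)≠ O(2,2)–O(3,2)= X(2,3)–O(2,4)≠ O(2,4)–O(2,5)= O(2,5)–O(3,5)=  → 5/9 unlike.
Row 3: O(3,0)–O(3,1)= O(3,1)–O(3,2)= O(3,1)–O(4,1)= O(3,2)–X(4,2)≠ O(3,5)–X(4,5)≠  → 2/5 unlike.
Row 4: O(4,1)–X(4,2)≠ O(4,1)–O(5,1)= X(4,2)–X(4,3)= X(4,5)–O(5,5)≠  → 2/4 unlike.
Row 5: O(5,0)–O(5,1)= X(5,4)–O(5,5)≠ X(5,4)–X(6,4)= O(5,5)–X(6,5)≠  → 2/4 unlike.
Row 6: X(6,2)–X(6,3)= X(6,3)–X(6,4)= X(6,4)–X(6,5)=  → 0/3 unlike.
Total adjacent occupied pairs: 42; unlike-type pairs: 23.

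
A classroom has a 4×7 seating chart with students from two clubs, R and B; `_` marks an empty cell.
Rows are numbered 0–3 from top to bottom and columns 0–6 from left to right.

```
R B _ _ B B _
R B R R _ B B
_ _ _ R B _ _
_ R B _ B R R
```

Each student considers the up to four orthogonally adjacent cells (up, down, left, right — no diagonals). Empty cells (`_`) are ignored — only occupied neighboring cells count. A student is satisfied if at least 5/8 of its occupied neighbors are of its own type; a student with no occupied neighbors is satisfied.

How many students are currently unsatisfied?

Row 0: (0,0)R 1/2 ✗ · (0,1)B 1/2 ✗ · (0,4)B 1/1 ✓ · (0,5)B 2/2 ✓
Row 1: (1,0)R 1/2 ✗ · (1,1)B 1/3 ✗ · (1,2)R 1/2 ✗ · (1,3)R 2/2 ✓ · (1,5)B 2/2 ✓ · (1,6)B 1/1 ✓
Row 2: (2,3)R 1/2 ✗ · (2,4)B 1/2 ✗
Row 3: (3,1)R 0/1 ✗ · (3,2)B 0/1 ✗ · (3,4)B 1/2 ✗ · (3,5)R 1/2 ✗ · (3,6)R 1/1 ✓
Unsatisfied: (0,0), (0,1), (1,0), (1,1), (1,2), (2,3), (2,4), (3,1), (3,2), (3,4), (3,5) — 11 in total.

11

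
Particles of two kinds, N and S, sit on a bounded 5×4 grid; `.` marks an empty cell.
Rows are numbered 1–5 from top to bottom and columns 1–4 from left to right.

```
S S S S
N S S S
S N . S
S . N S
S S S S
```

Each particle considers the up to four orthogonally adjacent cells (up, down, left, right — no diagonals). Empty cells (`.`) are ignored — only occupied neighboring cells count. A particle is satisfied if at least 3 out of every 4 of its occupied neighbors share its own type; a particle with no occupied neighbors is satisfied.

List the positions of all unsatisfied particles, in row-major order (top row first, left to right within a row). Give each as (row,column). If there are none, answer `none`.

(1,1), (2,1), (2,2), (3,1), (3,2), (4,3), (4,4), (5,3)

Row 1: (1,1)S 1/2 unhappy · (1,2)S 3/3 ok · (1,3)S 3/3 ok · (1,4)S 2/2 ok
Row 2: (2,1)N 0/3 unhappy · (2,2)S 2/4 unhappy · (2,3)S 3/3 ok · (2,4)S 3/3 ok
Row 3: (3,1)S 1/3 unhappy · (3,2)N 0/2 unhappy · (3,4)S 2/2 ok
Row 4: (4,1)S 2/2 ok · (4,3)N 0/2 unhappy · (4,4)S 2/3 unhappy
Row 5: (5,1)S 2/2 ok · (5,2)S 2/2 ok · (5,3)S 2/3 unhappy · (5,4)S 2/2 ok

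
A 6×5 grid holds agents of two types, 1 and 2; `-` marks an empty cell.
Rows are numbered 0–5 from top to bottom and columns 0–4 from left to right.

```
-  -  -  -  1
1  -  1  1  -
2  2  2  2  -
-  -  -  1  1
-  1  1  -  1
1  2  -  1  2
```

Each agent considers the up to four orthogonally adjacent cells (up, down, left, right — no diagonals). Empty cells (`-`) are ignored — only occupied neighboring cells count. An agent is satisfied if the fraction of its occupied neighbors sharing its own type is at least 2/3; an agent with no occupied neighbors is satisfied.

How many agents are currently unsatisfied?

Row 0: (0,4)1 0/0 ok
Row 1: (1,0)1 0/1 unhappy · (1,2)1 1/2 unhappy · (1,3)1 1/2 unhappy
Row 2: (2,0)2 1/2 unhappy · (2,1)2 2/2 ok · (2,2)2 2/3 ok · (2,3)2 1/3 unhappy
Row 3: (3,3)1 1/2 unhappy · (3,4)1 2/2 ok
Row 4: (4,1)1 1/2 unhappy · (4,2)1 1/1 ok · (4,4)1 1/2 unhappy
Row 5: (5,0)1 0/1 unhappy · (5,1)2 0/2 unhappy · (5,3)1 0/1 unhappy · (5,4)2 0/2 unhappy
Unsatisfied: (1,0), (1,2), (1,3), (2,0), (2,3), (3,3), (4,1), (4,4), (5,0), (5,1), (5,3), (5,4) — 12 in total.

12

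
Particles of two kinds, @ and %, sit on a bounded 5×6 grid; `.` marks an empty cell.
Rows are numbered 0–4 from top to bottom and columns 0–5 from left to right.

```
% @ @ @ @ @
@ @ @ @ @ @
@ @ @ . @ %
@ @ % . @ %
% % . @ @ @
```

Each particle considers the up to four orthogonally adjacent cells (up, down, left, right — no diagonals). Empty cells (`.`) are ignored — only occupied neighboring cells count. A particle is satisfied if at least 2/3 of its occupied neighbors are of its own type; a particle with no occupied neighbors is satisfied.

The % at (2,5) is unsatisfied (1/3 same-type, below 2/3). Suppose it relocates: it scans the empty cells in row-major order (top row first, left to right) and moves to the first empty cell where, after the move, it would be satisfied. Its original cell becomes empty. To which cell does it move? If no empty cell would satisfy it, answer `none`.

(4,2)

Vacating (2,5). Empty cells in order:
  (2,3): 0/3 same-type → still unsatisfied.
  (3,3): 1/3 same-type → still unsatisfied.
  (4,2): 2/3 same-type → satisfied — stop here.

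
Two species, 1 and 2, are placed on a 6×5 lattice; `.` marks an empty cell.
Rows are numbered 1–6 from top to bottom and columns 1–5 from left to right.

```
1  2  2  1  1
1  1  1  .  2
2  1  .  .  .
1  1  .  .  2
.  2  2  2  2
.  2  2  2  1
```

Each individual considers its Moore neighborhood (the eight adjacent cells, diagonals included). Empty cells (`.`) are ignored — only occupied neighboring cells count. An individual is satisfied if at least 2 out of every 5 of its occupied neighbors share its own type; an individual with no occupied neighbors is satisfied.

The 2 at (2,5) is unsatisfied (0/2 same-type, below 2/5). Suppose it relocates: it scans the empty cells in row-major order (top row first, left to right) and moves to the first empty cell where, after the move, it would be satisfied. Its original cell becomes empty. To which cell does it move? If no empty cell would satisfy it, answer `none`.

(3,4)

Vacating (2,5). Empty cells in order:
  (2,4): 1/4 same-type → still unsatisfied.
  (3,3): 0/4 same-type → still unsatisfied.
  (3,4): 1/2 same-type → satisfied — stop here.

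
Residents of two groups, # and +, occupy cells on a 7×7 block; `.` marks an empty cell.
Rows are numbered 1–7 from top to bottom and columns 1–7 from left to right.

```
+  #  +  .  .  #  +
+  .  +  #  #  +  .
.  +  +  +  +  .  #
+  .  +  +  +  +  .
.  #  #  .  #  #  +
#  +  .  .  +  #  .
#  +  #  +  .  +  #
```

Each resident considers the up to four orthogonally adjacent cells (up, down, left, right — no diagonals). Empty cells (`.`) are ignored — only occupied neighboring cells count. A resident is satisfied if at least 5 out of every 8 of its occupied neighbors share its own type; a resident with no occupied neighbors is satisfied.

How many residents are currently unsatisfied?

Row 1: (1,1)+ 1/2 unhappy · (1,2)# 0/2 unhappy · (1,3)+ 1/2 unhappy · (1,6)# 0/2 unhappy · (1,7)+ 0/1 unhappy
Row 2: (2,1)+ 1/1 ok · (2,3)+ 2/3 ok · (2,4)# 1/3 unhappy · (2,5)# 1/3 unhappy · (2,6)+ 0/2 unhappy
Row 3: (3,2)+ 1/1 ok · (3,3)+ 4/4 ok · (3,4)+ 3/4 ok · (3,5)+ 2/3 ok · (3,7)# 0/0 ok
Row 4: (4,1)+ 0/0 ok · (4,3)+ 2/3 ok · (4,4)+ 3/3 ok · (4,5)+ 3/4 ok · (4,6)+ 1/2 unhappy
Row 5: (5,2)# 1/2 unhappy · (5,3)# 1/2 unhappy · (5,5)# 1/3 unhappy · (5,6)# 2/4 unhappy · (5,7)+ 0/1 unhappy
Row 6: (6,1)# 1/2 unhappy · (6,2)+ 1/3 unhappy · (6,5)+ 0/2 unhappy · (6,6)# 1/3 unhappy
Row 7: (7,1)# 1/2 unhappy · (7,2)+ 1/3 unhappy · (7,3)# 0/2 unhappy · (7,4)+ 0/1 unhappy · (7,6)+ 0/2 unhappy · (7,7)# 0/1 unhappy
Unsatisfied: (1,1), (1,2), (1,3), (1,6), (1,7), (2,4), (2,5), (2,6), (4,6), (5,2), (5,3), (5,5), (5,6), (5,7), (6,1), (6,2), (6,5), (6,6), (7,1), (7,2), (7,3), (7,4), (7,6), (7,7) — 24 in total.

24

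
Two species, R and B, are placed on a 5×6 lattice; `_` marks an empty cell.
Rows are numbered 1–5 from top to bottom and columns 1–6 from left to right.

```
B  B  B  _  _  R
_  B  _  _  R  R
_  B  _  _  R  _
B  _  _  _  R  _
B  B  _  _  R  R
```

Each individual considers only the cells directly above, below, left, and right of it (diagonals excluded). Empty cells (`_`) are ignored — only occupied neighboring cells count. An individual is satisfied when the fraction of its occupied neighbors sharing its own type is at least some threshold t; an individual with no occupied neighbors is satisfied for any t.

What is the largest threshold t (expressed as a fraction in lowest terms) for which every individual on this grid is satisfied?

1/1

Row 1: (1,1)B 1/1 · (1,2)B 3/3 · (1,3)B 1/1 · (1,6)R 1/1
Row 2: (2,2)B 2/2 · (2,5)R 2/2 · (2,6)R 2/2
Row 3: (3,2)B 1/1 · (3,5)R 2/2
Row 4: (4,1)B 1/1 · (4,5)R 2/2
Row 5: (5,1)B 2/2 · (5,2)B 1/1 · (5,5)R 2/2 · (5,6)R 1/1
The smallest same-type fraction is 1/1 at (1,1), which reduces to 1/1. Any threshold above that leaves this individual unsatisfied.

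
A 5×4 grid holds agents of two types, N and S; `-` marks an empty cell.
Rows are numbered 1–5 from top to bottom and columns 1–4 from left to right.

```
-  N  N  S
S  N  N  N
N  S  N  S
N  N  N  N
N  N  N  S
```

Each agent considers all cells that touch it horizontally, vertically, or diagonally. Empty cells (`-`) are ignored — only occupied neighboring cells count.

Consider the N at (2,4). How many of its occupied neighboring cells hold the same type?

3

Occupied neighbors of (2,4): (1,3)=N, (1,4)=S, (2,3)=N, (3,3)=N, (3,4)=S.
Same type (N): 3 of 5.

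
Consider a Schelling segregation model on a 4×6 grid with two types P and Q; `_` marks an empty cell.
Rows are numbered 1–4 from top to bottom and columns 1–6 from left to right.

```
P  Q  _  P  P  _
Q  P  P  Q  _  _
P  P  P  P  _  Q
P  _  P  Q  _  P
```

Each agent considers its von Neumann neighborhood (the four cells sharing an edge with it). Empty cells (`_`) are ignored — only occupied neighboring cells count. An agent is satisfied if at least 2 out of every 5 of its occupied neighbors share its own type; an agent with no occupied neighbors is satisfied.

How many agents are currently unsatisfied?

8

(1,1)P 0/2 not
(1,2)Q 0/2 not
(1,4)P 1/2 satisfied
(1,5)P 1/1 satisfied
(2,1)Q 0/3 not
(2,2)P 2/4 satisfied
(2,3)P 2/3 satisfied
(2,4)Q 0/3 not
(3,1)P 2/3 satisfied
(3,2)P 3/3 satisfied
(3,3)P 4/4 satisfied
(3,4)P 1/3 not
(3,6)Q 0/1 not
(4,1)P 1/1 satisfied
(4,3)P 1/2 satisfied
(4,4)Q 0/2 not
(4,6)P 0/1 not
Unsatisfied: (1,1), (1,2), (2,1), (2,4), (3,4), (3,6), (4,4), (4,6) — 8 in total.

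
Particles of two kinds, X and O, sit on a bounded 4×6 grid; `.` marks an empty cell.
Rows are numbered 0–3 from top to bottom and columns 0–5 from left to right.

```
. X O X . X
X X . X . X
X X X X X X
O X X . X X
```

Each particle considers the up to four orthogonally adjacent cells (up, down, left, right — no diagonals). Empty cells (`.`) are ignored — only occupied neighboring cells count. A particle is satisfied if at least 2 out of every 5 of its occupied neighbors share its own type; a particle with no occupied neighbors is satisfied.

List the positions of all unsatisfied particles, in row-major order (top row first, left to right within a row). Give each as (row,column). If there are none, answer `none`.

(0,2), (3,0)

(0,1)X 1/2 satisfied
(0,2)O 0/2 not
(0,3)X 1/2 satisfied
(0,5)X 1/1 satisfied
(1,0)X 2/2 satisfied
(1,1)X 3/3 satisfied
(1,3)X 2/2 satisfied
(1,5)X 2/2 satisfied
(2,0)X 2/3 satisfied
(2,1)X 4/4 satisfied
(2,2)X 3/3 satisfied
(2,3)X 3/3 satisfied
(2,4)X 3/3 satisfied
(2,5)X 3/3 satisfied
(3,0)O 0/2 not
(3,1)X 2/3 satisfied
(3,2)X 2/2 satisfied
(3,4)X 2/2 satisfied
(3,5)X 2/2 satisfied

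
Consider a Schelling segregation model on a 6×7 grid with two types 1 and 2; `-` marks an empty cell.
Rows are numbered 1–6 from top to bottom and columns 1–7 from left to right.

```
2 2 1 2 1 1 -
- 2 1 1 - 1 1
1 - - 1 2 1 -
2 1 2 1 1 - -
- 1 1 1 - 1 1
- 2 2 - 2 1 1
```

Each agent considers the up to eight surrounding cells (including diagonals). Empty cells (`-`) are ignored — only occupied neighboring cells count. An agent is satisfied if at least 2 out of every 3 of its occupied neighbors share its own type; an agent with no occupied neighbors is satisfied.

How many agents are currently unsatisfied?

Row 1: (1,1)2 2/2 ✓ · (1,2)2 2/4 ✗ · (1,3)1 2/5 ✗ · (1,4)2 0/4 ✗ · (1,5)1 3/4 ✓ · (1,6)1 3/3 ✓
Row 2: (2,2)2 2/5 ✗ · (2,3)1 3/6 ✗ · (2,4)1 4/6 ✓ · (2,6)1 4/5 ✓ · (2,7)1 3/3 ✓
Row 3: (3,1)1 1/3 ✗ · (3,4)1 4/6 ✓ · (3,5)2 0/6 ✗ · (3,6)1 3/4 ✓
Row 4: (4,1)2 0/3 ✗ · (4,2)1 3/5 ✗ · (4,3)2 0/6 ✗ · (4,4)1 4/6 ✓ · (4,5)1 5/6 ✓
Row 5: (5,2)1 2/6 ✗ · (5,3)1 4/7 ✗ · (5,4)1 3/6 ✗ · (5,6)1 4/5 ✓ · (5,7)1 3/3 ✓
Row 6: (6,2)2 1/3 ✗ · (6,3)2 1/4 ✗ · (6,5)2 0/3 ✗ · (6,6)1 3/4 ✓ · (6,7)1 3/3 ✓
Unsatisfied: (1,2), (1,3), (1,4), (2,2), (2,3), (3,1), (3,5), (4,1), (4,2), (4,3), (5,2), (5,3), (5,4), (6,2), (6,3), (6,5) — 16 in total.

16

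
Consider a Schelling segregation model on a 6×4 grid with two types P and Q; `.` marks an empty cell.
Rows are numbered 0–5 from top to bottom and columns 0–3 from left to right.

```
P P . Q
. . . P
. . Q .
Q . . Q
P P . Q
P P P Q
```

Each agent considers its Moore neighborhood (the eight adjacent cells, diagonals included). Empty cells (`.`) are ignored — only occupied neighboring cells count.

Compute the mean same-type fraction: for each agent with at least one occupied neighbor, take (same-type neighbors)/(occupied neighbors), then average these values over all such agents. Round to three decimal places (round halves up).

0.623

Row 0: (0,0)P 1/1 · (0,1)P 1/1 · (0,3)Q 0/1
Row 1: (1,3)P 0/2
Row 2: (2,2)Q 1/2
Row 3: (3,0)Q 0/2 · (3,3)Q 2/2
Row 4: (4,0)P 3/4 · (4,1)P 4/5 · (4,3)Q 2/3
Row 5: (5,0)P 3/3 · (5,1)P 4/4 · (5,2)P 2/4 · (5,3)Q 1/2
Sum over 14 agents: 1/1 + 1/1 + 0/1 + 0/2 + 1/2 + 0/2 + 2/2 + 3/4 + 4/5 + 2/3 + 3/3 + 4/4 + 2/4 + 1/2 = 523/60; mean = 523/60 ÷ 14 = 523/840 = 0.622619… → 0.623.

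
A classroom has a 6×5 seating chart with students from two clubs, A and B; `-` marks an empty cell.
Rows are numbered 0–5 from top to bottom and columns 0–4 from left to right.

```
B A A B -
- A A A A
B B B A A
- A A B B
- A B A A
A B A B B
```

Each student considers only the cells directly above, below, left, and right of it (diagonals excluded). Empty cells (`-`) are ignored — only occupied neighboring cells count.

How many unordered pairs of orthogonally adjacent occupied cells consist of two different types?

23

Scan each occupied cell's neighbors to the right and below so each pair is counted once.
From row 0: 3 unlike of 6 pairs (running 3/6).
From row 1: 2 unlike of 7 pairs (running 5/13).
From row 2: 5 unlike of 8 pairs (running 10/21).
From row 3: 4 unlike of 7 pairs (running 14/28).
From row 4: 6 unlike of 7 pairs (running 20/35).
From row 5: 3 unlike of 4 pairs (running 23/39).
Total adjacent occupied pairs: 39; unlike-type pairs: 23.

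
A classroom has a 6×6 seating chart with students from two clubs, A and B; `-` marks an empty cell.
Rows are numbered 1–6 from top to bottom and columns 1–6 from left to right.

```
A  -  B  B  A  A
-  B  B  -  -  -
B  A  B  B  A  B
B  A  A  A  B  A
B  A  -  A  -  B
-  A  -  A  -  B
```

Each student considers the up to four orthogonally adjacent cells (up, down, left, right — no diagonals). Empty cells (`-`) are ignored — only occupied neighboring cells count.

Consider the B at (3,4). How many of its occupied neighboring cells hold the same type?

1

Occupied neighbors of (3,4): (4,4)=A, (3,3)=B, (3,5)=A.
Same type (B): 1 of 3.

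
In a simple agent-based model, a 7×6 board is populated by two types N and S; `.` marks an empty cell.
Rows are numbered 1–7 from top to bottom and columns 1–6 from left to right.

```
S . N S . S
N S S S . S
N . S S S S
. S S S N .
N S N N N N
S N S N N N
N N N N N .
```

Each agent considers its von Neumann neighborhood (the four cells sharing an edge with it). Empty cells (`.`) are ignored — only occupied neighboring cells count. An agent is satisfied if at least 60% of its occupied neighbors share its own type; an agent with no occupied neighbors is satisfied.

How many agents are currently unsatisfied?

(1,1)S 0/1 not
(1,3)N 0/2 not
(1,4)S 1/2 not
(1,6)S 1/1 satisfied
(2,1)N 1/3 not
(2,2)S 1/2 not
(2,3)S 3/4 satisfied
(2,4)S 3/3 satisfied
(2,6)S 2/2 satisfied
(3,1)N 1/1 satisfied
(3,3)S 3/3 satisfied
(3,4)S 4/4 satisfied
(3,5)S 2/3 satisfied
(3,6)S 2/2 satisfied
(4,2)S 2/2 satisfied
(4,3)S 3/4 satisfied
(4,4)S 2/4 not
(4,5)N 1/3 not
(5,1)N 0/2 not
(5,2)S 1/4 not
(5,3)N 1/4 not
(5,4)N 3/4 satisfied
(5,5)N 4/4 satisfied
(5,6)N 2/2 satisfied
(6,1)S 0/3 not
(6,2)N 1/4 not
(6,3)S 0/4 not
(6,4)N 3/4 satisfied
(6,5)N 4/4 satisfied
(6,6)N 2/2 satisfied
(7,1)N 1/2 not
(7,2)N 3/3 satisfied
(7,3)N 2/3 satisfied
(7,4)N 3/3 satisfied
(7,5)N 2/2 satisfied
Unsatisfied: (1,1), (1,3), (1,4), (2,1), (2,2), (4,4), (4,5), (5,1), (5,2), (5,3), (6,1), (6,2), (6,3), (7,1) — 14 in total.

14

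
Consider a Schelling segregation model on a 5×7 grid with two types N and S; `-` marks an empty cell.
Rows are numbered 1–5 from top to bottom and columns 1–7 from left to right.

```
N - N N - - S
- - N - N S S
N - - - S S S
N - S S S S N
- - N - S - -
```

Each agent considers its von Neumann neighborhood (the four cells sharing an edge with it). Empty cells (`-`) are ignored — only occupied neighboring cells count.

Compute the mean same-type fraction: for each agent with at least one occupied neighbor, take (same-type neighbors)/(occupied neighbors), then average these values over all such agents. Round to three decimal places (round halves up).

Row 1: (1,1)N — no occupied neighbors · (1,3)N 2/2 · (1,4)N 1/1 · (1,7)S 1/1
Row 2: (2,3)N 1/1 · (2,5)N 0/2 · (2,6)S 2/3 · (2,7)S 3/3
Row 3: (3,1)N 1/1 · (3,5)S 2/3 · (3,6)S 4/4 · (3,7)S 2/3
Row 4: (4,1)N 1/1 · (4,3)S 1/2 · (4,4)S 2/2 · (4,5)S 4/4 · (4,6)S 2/3 · (4,7)N 0/2
Row 5: (5,3)N 0/1 · (5,5)S 1/1
Sum over 19 agents: 2/2 + 1/1 + 1/1 + 1/1 + 0/2 + 2/3 + 3/3 + 1/1 + 2/3 + 4/4 + 2/3 + 1/1 + 1/2 + 2/2 + 4/4 + 2/3 + 0/2 + 0/1 + 1/1 = 85/6; mean = 85/6 ÷ 19 = 85/114 = 0.745614… → 0.746.

0.746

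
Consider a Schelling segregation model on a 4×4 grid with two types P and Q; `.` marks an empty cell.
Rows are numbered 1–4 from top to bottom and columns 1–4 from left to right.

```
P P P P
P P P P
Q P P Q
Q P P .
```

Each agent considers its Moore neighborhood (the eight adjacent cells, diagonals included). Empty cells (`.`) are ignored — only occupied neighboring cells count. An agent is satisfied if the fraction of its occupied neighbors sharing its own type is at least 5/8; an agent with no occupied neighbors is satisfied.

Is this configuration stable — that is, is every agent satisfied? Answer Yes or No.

Row 1: (1,1)P 3/3 satisfied · (1,2)P 5/5 satisfied · (1,3)P 5/5 satisfied · (1,4)P 3/3 satisfied
Row 2: (2,1)P 4/5 satisfied · (2,2)P 7/8 satisfied · (2,3)P 7/8 satisfied · (2,4)P 4/5 satisfied
Row 3: (3,1)Q 1/5 not · (3,2)P 6/8 satisfied · (3,3)P 6/7 satisfied · (3,4)Q 0/4 not
Row 4: (4,1)Q 1/3 not · (4,2)P 3/5 not · (4,3)P 3/4 satisfied
For instance (3,1) has only 1/5 same-type neighbors, below 5/8.

No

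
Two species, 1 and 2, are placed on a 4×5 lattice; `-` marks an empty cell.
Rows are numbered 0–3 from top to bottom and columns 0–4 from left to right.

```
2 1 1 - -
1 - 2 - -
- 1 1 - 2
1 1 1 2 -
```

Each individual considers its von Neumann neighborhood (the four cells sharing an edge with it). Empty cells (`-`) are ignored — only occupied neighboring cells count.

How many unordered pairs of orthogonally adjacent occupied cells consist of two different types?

5

Scan each occupied cell's neighbors to the right and below so each pair is counted once.
Row 0: 2(0,0)–1(0,1)≠ 2(0,0)–1(1,0)≠ 1(0,1)–1(0,2)= 1(0,2)–2(1,2)≠  → 3/4 unlike.
Row 1: 2(1,2)–1(2,2)≠  → 1/1 unlike.
Row 2: 1(2,1)–1(2,2)= 1(2,1)–1(3,1)= 1(2,2)–1(3,2)=  → 0/3 unlike.
Row 3: 1(3,0)–1(3,1)= 1(3,1)–1(3,2)= 1(3,2)–2(3,3)≠  → 1/3 unlike.
Total adjacent occupied pairs: 11; unlike-type pairs: 5.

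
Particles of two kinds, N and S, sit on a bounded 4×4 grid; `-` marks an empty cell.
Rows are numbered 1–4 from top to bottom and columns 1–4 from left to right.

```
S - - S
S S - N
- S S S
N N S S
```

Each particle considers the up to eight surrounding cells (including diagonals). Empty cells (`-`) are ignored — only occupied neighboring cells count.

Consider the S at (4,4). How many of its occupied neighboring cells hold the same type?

3

Occupied neighbors of (4,4): (3,3)=S, (3,4)=S, (4,3)=S.
Same type (S): 3 of 3.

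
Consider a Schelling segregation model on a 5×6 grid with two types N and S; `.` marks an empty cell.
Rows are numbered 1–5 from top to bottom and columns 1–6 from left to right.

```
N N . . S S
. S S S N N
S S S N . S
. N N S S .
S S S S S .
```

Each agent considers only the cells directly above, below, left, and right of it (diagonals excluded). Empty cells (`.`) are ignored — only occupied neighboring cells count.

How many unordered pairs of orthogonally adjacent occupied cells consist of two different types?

13

Scan each occupied cell's neighbors to the right and below so each pair is counted once.
From row 1: 3 unlike of 5 pairs (running 3/5).
From row 2: 3 unlike of 8 pairs (running 6/13).
From row 3: 4 unlike of 6 pairs (running 10/19).
From row 4: 3 unlike of 7 pairs (running 13/26).
From row 5: 0 unlike of 4 pairs (running 13/30).
Total adjacent occupied pairs: 30; unlike-type pairs: 13.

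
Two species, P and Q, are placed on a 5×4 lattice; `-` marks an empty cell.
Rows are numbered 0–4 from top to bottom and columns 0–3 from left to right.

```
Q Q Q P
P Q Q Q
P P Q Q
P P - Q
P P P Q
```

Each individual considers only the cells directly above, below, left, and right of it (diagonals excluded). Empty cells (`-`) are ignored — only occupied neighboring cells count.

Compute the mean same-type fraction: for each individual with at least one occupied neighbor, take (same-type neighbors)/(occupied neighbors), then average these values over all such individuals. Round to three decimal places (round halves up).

0.728

(0,0)Q 1/2
(0,1)Q 3/3
(0,2)Q 2/3
(0,3)P 0/2
(1,0)P 1/3
(1,1)Q 2/4
(1,2)Q 4/4
(1,3)Q 2/3
(2,0)P 3/3
(2,1)P 2/4
(2,2)Q 2/3
(2,3)Q 3/3
(3,0)P 3/3
(3,1)P 3/3
(3,3)Q 2/2
(4,0)P 2/2
(4,1)P 3/3
(4,2)P 1/2
(4,3)Q 1/2
Sum over 19 individuals: 1/2 + 3/3 + 2/3 + 0/2 + 1/3 + 2/4 + 4/4 + 2/3 + 3/3 + 2/4 + 2/3 + 3/3 + 3/3 + 3/3 + 2/2 + 2/2 + 3/3 + 1/2 + 1/2 = 83/6; mean = 83/6 ÷ 19 = 83/114 = 0.728070… → 0.728.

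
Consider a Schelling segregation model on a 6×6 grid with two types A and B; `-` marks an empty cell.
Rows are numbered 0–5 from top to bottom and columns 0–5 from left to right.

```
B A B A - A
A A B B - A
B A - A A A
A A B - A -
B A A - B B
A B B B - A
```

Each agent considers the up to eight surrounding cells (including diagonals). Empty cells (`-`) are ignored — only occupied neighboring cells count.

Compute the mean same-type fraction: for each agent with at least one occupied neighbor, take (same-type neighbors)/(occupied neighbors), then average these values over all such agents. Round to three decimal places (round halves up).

Row 0: (0,0)B 0/3 · (0,1)A 2/5 · (0,2)B 2/5 · (0,3)A 0/3 · (0,5)A 1/1
Row 1: (1,0)A 3/5 · (1,1)A 3/7 · (1,2)B 2/7 · (1,3)B 2/5 · (1,5)A 3/3
Row 2: (2,0)B 0/5 · (2,1)A 4/7 · (2,3)A 2/5 · (2,4)A 4/5 · (2,5)A 3/3
Row 3: (3,0)A 3/5 · (3,1)A 4/7 · (3,2)B 0/5 · (3,4)A 3/5
Row 4: (4,0)B 1/5 · (4,1)A 4/8 · (4,2)A 2/6 · (4,4)B 2/4 · (4,5)B 1/3
Row 5: (5,0)A 1/3 · (5,1)B 2/5 · (5,2)B 2/4 · (5,3)B 2/3 · (5,5)A 0/2
Sum over 29 agents: 0/3 + 2/5 + 2/5 + 0/3 + 1/1 + 3/5 + 3/7 + 2/7 + 2/5 + 3/3 + 0/5 + 4/7 + 2/5 + 4/5 + 3/3 + 3/5 + 4/7 + 0/5 + 3/5 + 1/5 + 4/8 + 2/6 + 2/4 + 1/3 + 1/3 + 2/5 + 2/4 + 2/3 + 0/2 = 2693/210; mean = 2693/210 ÷ 29 = 2693/6090 = 0.442200… → 0.442.

0.442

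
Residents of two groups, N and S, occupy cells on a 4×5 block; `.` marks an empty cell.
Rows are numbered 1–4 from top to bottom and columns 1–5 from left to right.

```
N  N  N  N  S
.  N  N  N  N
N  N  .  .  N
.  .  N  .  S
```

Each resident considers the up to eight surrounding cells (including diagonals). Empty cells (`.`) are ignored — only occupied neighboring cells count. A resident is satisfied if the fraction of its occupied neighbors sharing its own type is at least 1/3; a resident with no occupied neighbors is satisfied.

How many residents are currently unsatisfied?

2

Row 1: (1,1)N 2/2 ✓ · (1,2)N 4/4 ✓ · (1,3)N 5/5 ✓ · (1,4)N 4/5 ✓ · (1,5)S 0/3 ✗
Row 2: (2,2)N 6/6 ✓ · (2,3)N 6/6 ✓ · (2,4)N 5/6 ✓ · (2,5)N 3/4 ✓
Row 3: (3,1)N 2/2 ✓ · (3,2)N 4/4 ✓ · (3,5)N 2/3 ✓
Row 4: (4,3)N 1/1 ✓ · (4,5)S 0/1 ✗
Unsatisfied: (1,5), (4,5) — 2 in total.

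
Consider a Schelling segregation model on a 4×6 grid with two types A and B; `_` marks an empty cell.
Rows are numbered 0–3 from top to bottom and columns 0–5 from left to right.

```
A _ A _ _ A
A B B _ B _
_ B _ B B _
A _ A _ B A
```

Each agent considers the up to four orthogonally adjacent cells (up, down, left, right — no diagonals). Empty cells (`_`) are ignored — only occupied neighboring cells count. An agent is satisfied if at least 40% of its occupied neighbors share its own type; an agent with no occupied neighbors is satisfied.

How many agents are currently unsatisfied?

2

(0,0)A 1/1 satisfied
(0,2)A 0/1 not
(0,5)A 0/0 satisfied
(1,0)A 1/2 satisfied
(1,1)B 2/3 satisfied
(1,2)B 1/2 satisfied
(1,4)B 1/1 satisfied
(2,1)B 1/1 satisfied
(2,3)B 1/1 satisfied
(2,4)B 3/3 satisfied
(3,0)A 0/0 satisfied
(3,2)A 0/0 satisfied
(3,4)B 1/2 satisfied
(3,5)A 0/1 not
Unsatisfied: (0,2), (3,5) — 2 in total.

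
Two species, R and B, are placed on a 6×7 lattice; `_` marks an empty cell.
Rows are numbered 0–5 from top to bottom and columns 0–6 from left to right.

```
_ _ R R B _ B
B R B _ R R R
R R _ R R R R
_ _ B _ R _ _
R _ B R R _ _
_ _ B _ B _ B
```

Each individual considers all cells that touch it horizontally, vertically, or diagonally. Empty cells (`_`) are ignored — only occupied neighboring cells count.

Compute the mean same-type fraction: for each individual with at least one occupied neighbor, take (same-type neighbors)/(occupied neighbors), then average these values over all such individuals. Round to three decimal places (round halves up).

Row 0: (0,2)R 2/3 · (0,3)R 2/4 · (0,4)B 0/3 · (0,6)B 0/2
Row 1: (1,0)B 0/3 · (1,1)R 3/5 · (1,2)B 0/5 · (1,4)R 5/6 · (1,5)R 5/7 · (1,6)R 3/4
Row 2: (2,0)R 2/3 · (2,1)R 2/5 · (2,3)R 3/5 · (2,4)R 5/5 · (2,5)R 6/6 · (2,6)R 3/3
Row 3: (3,2)B 1/4 · (3,4)R 5/5
Row 4: (4,0)R — no occupied neighbors · (4,2)B 2/3 · (4,3)R 2/6 · (4,4)R 2/3
Row 5: (5,2)B 1/2 · (5,4)B 0/2 · (5,6)B — no occupied neighbors
Sum over 23 individuals: 2/3 + 2/4 + 0/3 + 0/2 + 0/3 + 3/5 + 0/5 + 5/6 + 5/7 + 3/4 + 2/3 + 2/5 + 3/5 + 5/5 + 6/6 + 3/3 + 1/4 + 5/5 + 2/3 + 2/6 + 2/3 + 1/2 + 0/2 = 2551/210; mean = 2551/210 ÷ 23 = 2551/4830 = 0.528157… → 0.528.

0.528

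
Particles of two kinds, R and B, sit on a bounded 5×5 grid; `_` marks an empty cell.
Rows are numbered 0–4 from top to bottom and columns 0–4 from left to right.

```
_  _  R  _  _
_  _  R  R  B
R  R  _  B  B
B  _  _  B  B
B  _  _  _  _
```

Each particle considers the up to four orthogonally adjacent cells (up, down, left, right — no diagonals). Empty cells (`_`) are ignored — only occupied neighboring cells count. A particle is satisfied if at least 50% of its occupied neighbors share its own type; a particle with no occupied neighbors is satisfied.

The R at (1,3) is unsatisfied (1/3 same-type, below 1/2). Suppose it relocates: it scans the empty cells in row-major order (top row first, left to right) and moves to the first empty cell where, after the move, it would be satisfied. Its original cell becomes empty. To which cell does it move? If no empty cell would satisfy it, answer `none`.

Vacating (1,3). Empty cells in order:
  (0,0): 0/0 same-type → satisfied — stop here.

(0,0)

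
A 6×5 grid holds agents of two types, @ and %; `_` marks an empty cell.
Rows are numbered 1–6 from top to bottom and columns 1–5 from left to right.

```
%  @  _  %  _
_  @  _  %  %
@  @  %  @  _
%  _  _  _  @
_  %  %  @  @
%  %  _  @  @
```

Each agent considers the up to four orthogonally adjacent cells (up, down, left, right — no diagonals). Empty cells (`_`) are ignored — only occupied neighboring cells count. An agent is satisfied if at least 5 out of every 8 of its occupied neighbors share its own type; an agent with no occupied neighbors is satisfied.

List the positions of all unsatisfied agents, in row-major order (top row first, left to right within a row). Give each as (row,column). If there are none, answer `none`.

(1,1)% 0/1 ✗
(1,2)@ 1/2 ✗
(1,4)% 1/1 ✓
(2,2)@ 2/2 ✓
(2,4)% 2/3 ✓
(2,5)% 1/1 ✓
(3,1)@ 1/2 ✗
(3,2)@ 2/3 ✓
(3,3)% 0/2 ✗
(3,4)@ 0/2 ✗
(4,1)% 0/1 ✗
(4,5)@ 1/1 ✓
(5,2)% 2/2 ✓
(5,3)% 1/2 ✗
(5,4)@ 2/3 ✓
(5,5)@ 3/3 ✓
(6,1)% 1/1 ✓
(6,2)% 2/2 ✓
(6,4)@ 2/2 ✓
(6,5)@ 2/2 ✓

(1,1), (1,2), (3,1), (3,3), (3,4), (4,1), (5,3)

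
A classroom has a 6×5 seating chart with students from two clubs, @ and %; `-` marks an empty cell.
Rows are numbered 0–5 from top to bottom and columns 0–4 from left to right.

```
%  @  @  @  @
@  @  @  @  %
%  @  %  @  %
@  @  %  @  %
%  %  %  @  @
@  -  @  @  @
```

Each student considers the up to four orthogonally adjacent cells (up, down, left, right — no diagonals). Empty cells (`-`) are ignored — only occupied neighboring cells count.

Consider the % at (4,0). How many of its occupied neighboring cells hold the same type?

1

Occupied neighbors of (4,0): (3,0)=@, (5,0)=@, (4,1)=%.
Same type (%): 1 of 3.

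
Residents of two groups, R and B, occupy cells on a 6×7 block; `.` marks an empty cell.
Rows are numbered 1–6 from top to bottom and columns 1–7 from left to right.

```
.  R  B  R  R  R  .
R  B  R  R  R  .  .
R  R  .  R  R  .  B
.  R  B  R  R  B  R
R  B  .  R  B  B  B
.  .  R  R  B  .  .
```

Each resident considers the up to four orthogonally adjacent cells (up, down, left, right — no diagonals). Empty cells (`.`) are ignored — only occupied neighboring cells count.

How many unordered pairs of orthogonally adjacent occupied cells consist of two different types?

Scan each occupied cell's neighbors to the right and below so each pair is counted once.
Row 1: R(1,2)–B(1,3)≠ R(1,2)–B(2,2)≠ B(1,3)–R(1,4)≠ B(1,3)–R(2,3)≠ R(1,4)–R(1,5)= R(1,4)–R(2,4)= R(1,5)–R(1,6)= R(1,5)–R(2,5)=  → 4/8 unlike.
Row 2: R(2,1)–B(2,2)≠ R(2,1)–R(3,1)= B(2,2)–R(2,3)≠ B(2,2)–R(3,2)≠ R(2,3)–R(2,4)= R(2,4)–R(2,5)= R(2,4)–R(3,4)= R(2,5)–R(3,5)=  → 3/8 unlike.
Row 3: R(3,1)–R(3,2)= R(3,2)–R(4,2)= R(3,4)–R(3,5)= R(3,4)–R(4,4)= R(3,5)–R(4,5)= B(3,7)–R(4,7)≠  → 1/6 unlike.
Row 4: R(4,2)–B(4,3)≠ R(4,2)–B(5,2)≠ B(4,3)–R(4,4)≠ R(4,4)–R(4,5)= R(4,4)–R(5,4)= R(4,5)–B(4,6)≠ R(4,5)–B(5,5)≠ B(4,6)–R(4,7)≠ B(4,6)–B(5,6)= R(4,7)–B(5,7)≠  → 7/10 unlike.
Row 5: R(5,1)–B(5,2)≠ R(5,4)–B(5,5)≠ R(5,4)–R(6,4)= B(5,5)–B(5,6)= B(5,5)–B(6,5)= B(5,6)–B(5,7)=  → 2/6 unlike.
Row 6: R(6,3)–R(6,4)= R(6,4)–B(6,5)≠  → 1/2 unlike.
Total adjacent occupied pairs: 40; unlike-type pairs: 18.

18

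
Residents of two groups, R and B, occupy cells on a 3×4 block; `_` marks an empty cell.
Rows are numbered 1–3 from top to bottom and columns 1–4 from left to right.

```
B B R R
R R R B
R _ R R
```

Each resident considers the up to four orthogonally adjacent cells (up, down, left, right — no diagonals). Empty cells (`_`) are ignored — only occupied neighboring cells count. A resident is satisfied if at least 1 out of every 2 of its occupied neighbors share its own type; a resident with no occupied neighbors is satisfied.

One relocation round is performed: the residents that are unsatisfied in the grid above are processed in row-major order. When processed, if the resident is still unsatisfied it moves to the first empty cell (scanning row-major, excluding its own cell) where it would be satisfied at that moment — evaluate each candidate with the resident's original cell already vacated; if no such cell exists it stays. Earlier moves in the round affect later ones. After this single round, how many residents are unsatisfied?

Initially unsatisfied (in order): (1,2), (2,4).
  (1,2): no empty cell satisfies it; stays.
  (2,4): no empty cell satisfies it; stays.
Resulting grid:
B B R R
R R R B
R _ R R
Unsatisfied now: (1,2), (2,4).

2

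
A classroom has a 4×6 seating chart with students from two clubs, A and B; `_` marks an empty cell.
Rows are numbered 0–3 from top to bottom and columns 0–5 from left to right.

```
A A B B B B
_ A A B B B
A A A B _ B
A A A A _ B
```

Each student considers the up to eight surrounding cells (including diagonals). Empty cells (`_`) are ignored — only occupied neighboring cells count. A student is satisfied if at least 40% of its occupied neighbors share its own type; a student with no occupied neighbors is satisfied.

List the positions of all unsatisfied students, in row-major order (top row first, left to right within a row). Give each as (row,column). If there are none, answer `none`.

(2,3)

(0,0)A 2/2 satisfied
(0,1)A 3/4 satisfied
(0,2)B 2/5 satisfied
(0,3)B 4/5 satisfied
(0,4)B 5/5 satisfied
(0,5)B 3/3 satisfied
(1,1)A 6/7 satisfied
(1,2)A 4/8 satisfied
(1,3)B 5/7 satisfied
(1,4)B 7/7 satisfied
(1,5)B 4/4 satisfied
(2,0)A 4/4 satisfied
(2,1)A 7/7 satisfied
(2,2)A 6/8 satisfied
(2,3)B 2/6 not
(2,5)B 3/3 satisfied
(3,0)A 3/3 satisfied
(3,1)A 5/5 satisfied
(3,2)A 4/5 satisfied
(3,3)A 2/3 satisfied
(3,5)B 1/1 satisfied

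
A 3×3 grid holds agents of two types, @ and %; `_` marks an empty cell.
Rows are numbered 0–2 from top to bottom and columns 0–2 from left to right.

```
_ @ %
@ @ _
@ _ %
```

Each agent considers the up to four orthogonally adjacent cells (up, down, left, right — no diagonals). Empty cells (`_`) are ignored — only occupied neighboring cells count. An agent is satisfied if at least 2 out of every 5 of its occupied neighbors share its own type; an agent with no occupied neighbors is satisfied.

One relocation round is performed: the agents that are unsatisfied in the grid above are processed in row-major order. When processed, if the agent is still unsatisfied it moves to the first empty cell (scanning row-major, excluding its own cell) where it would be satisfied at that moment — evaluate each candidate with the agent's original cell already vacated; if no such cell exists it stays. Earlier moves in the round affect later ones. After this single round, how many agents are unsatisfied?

0

Initially unsatisfied (in order): (0,2).
  (0,2) → (1,2).
Resulting grid:
_ @ _
@ @ %
@ _ %
All satisfied now.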